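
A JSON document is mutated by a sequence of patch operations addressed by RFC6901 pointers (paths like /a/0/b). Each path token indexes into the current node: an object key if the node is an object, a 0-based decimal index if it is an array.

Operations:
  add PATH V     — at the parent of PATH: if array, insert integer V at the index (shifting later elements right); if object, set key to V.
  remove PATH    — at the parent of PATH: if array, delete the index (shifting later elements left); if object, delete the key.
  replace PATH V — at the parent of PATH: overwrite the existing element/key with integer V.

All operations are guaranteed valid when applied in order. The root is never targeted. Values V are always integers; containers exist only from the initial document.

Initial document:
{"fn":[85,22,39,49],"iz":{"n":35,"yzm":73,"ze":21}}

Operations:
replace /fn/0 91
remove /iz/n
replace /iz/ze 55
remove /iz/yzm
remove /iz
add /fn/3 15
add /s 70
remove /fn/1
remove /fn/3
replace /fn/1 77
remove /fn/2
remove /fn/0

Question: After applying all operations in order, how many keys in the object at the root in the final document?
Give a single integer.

After op 1 (replace /fn/0 91): {"fn":[91,22,39,49],"iz":{"n":35,"yzm":73,"ze":21}}
After op 2 (remove /iz/n): {"fn":[91,22,39,49],"iz":{"yzm":73,"ze":21}}
After op 3 (replace /iz/ze 55): {"fn":[91,22,39,49],"iz":{"yzm":73,"ze":55}}
After op 4 (remove /iz/yzm): {"fn":[91,22,39,49],"iz":{"ze":55}}
After op 5 (remove /iz): {"fn":[91,22,39,49]}
After op 6 (add /fn/3 15): {"fn":[91,22,39,15,49]}
After op 7 (add /s 70): {"fn":[91,22,39,15,49],"s":70}
After op 8 (remove /fn/1): {"fn":[91,39,15,49],"s":70}
After op 9 (remove /fn/3): {"fn":[91,39,15],"s":70}
After op 10 (replace /fn/1 77): {"fn":[91,77,15],"s":70}
After op 11 (remove /fn/2): {"fn":[91,77],"s":70}
After op 12 (remove /fn/0): {"fn":[77],"s":70}
Size at the root: 2

Answer: 2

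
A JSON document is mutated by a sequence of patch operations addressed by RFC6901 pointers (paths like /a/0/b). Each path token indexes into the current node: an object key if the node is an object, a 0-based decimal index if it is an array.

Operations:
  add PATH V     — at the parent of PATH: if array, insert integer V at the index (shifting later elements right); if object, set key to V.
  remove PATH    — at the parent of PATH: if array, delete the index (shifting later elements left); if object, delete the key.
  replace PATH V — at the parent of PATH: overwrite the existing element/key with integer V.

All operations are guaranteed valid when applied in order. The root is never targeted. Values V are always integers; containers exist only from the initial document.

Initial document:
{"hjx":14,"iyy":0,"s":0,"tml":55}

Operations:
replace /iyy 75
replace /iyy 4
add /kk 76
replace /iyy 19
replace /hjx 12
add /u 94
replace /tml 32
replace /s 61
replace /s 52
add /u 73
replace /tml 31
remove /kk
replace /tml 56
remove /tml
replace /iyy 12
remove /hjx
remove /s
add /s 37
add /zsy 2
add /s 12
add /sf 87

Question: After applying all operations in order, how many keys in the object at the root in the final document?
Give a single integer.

Answer: 5

Derivation:
After op 1 (replace /iyy 75): {"hjx":14,"iyy":75,"s":0,"tml":55}
After op 2 (replace /iyy 4): {"hjx":14,"iyy":4,"s":0,"tml":55}
After op 3 (add /kk 76): {"hjx":14,"iyy":4,"kk":76,"s":0,"tml":55}
After op 4 (replace /iyy 19): {"hjx":14,"iyy":19,"kk":76,"s":0,"tml":55}
After op 5 (replace /hjx 12): {"hjx":12,"iyy":19,"kk":76,"s":0,"tml":55}
After op 6 (add /u 94): {"hjx":12,"iyy":19,"kk":76,"s":0,"tml":55,"u":94}
After op 7 (replace /tml 32): {"hjx":12,"iyy":19,"kk":76,"s":0,"tml":32,"u":94}
After op 8 (replace /s 61): {"hjx":12,"iyy":19,"kk":76,"s":61,"tml":32,"u":94}
After op 9 (replace /s 52): {"hjx":12,"iyy":19,"kk":76,"s":52,"tml":32,"u":94}
After op 10 (add /u 73): {"hjx":12,"iyy":19,"kk":76,"s":52,"tml":32,"u":73}
After op 11 (replace /tml 31): {"hjx":12,"iyy":19,"kk":76,"s":52,"tml":31,"u":73}
After op 12 (remove /kk): {"hjx":12,"iyy":19,"s":52,"tml":31,"u":73}
After op 13 (replace /tml 56): {"hjx":12,"iyy":19,"s":52,"tml":56,"u":73}
After op 14 (remove /tml): {"hjx":12,"iyy":19,"s":52,"u":73}
After op 15 (replace /iyy 12): {"hjx":12,"iyy":12,"s":52,"u":73}
After op 16 (remove /hjx): {"iyy":12,"s":52,"u":73}
After op 17 (remove /s): {"iyy":12,"u":73}
After op 18 (add /s 37): {"iyy":12,"s":37,"u":73}
After op 19 (add /zsy 2): {"iyy":12,"s":37,"u":73,"zsy":2}
After op 20 (add /s 12): {"iyy":12,"s":12,"u":73,"zsy":2}
After op 21 (add /sf 87): {"iyy":12,"s":12,"sf":87,"u":73,"zsy":2}
Size at the root: 5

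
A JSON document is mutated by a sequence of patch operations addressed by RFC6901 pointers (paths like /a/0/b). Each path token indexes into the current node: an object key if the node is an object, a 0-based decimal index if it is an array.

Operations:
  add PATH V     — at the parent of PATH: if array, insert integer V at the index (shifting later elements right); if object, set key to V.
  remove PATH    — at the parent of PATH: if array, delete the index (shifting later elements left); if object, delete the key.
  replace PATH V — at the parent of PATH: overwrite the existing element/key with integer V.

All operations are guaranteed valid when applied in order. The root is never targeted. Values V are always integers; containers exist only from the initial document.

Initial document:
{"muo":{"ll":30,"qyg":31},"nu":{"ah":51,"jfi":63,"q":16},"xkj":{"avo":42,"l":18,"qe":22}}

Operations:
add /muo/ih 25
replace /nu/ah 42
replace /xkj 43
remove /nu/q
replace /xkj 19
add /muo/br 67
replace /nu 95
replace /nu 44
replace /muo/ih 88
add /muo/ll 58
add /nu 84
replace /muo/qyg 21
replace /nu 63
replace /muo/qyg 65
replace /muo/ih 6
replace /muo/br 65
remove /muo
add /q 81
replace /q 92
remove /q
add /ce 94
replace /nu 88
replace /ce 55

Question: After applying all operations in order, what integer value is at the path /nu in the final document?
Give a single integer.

After op 1 (add /muo/ih 25): {"muo":{"ih":25,"ll":30,"qyg":31},"nu":{"ah":51,"jfi":63,"q":16},"xkj":{"avo":42,"l":18,"qe":22}}
After op 2 (replace /nu/ah 42): {"muo":{"ih":25,"ll":30,"qyg":31},"nu":{"ah":42,"jfi":63,"q":16},"xkj":{"avo":42,"l":18,"qe":22}}
After op 3 (replace /xkj 43): {"muo":{"ih":25,"ll":30,"qyg":31},"nu":{"ah":42,"jfi":63,"q":16},"xkj":43}
After op 4 (remove /nu/q): {"muo":{"ih":25,"ll":30,"qyg":31},"nu":{"ah":42,"jfi":63},"xkj":43}
After op 5 (replace /xkj 19): {"muo":{"ih":25,"ll":30,"qyg":31},"nu":{"ah":42,"jfi":63},"xkj":19}
After op 6 (add /muo/br 67): {"muo":{"br":67,"ih":25,"ll":30,"qyg":31},"nu":{"ah":42,"jfi":63},"xkj":19}
After op 7 (replace /nu 95): {"muo":{"br":67,"ih":25,"ll":30,"qyg":31},"nu":95,"xkj":19}
After op 8 (replace /nu 44): {"muo":{"br":67,"ih":25,"ll":30,"qyg":31},"nu":44,"xkj":19}
After op 9 (replace /muo/ih 88): {"muo":{"br":67,"ih":88,"ll":30,"qyg":31},"nu":44,"xkj":19}
After op 10 (add /muo/ll 58): {"muo":{"br":67,"ih":88,"ll":58,"qyg":31},"nu":44,"xkj":19}
After op 11 (add /nu 84): {"muo":{"br":67,"ih":88,"ll":58,"qyg":31},"nu":84,"xkj":19}
After op 12 (replace /muo/qyg 21): {"muo":{"br":67,"ih":88,"ll":58,"qyg":21},"nu":84,"xkj":19}
After op 13 (replace /nu 63): {"muo":{"br":67,"ih":88,"ll":58,"qyg":21},"nu":63,"xkj":19}
After op 14 (replace /muo/qyg 65): {"muo":{"br":67,"ih":88,"ll":58,"qyg":65},"nu":63,"xkj":19}
After op 15 (replace /muo/ih 6): {"muo":{"br":67,"ih":6,"ll":58,"qyg":65},"nu":63,"xkj":19}
After op 16 (replace /muo/br 65): {"muo":{"br":65,"ih":6,"ll":58,"qyg":65},"nu":63,"xkj":19}
After op 17 (remove /muo): {"nu":63,"xkj":19}
After op 18 (add /q 81): {"nu":63,"q":81,"xkj":19}
After op 19 (replace /q 92): {"nu":63,"q":92,"xkj":19}
After op 20 (remove /q): {"nu":63,"xkj":19}
After op 21 (add /ce 94): {"ce":94,"nu":63,"xkj":19}
After op 22 (replace /nu 88): {"ce":94,"nu":88,"xkj":19}
After op 23 (replace /ce 55): {"ce":55,"nu":88,"xkj":19}
Value at /nu: 88

Answer: 88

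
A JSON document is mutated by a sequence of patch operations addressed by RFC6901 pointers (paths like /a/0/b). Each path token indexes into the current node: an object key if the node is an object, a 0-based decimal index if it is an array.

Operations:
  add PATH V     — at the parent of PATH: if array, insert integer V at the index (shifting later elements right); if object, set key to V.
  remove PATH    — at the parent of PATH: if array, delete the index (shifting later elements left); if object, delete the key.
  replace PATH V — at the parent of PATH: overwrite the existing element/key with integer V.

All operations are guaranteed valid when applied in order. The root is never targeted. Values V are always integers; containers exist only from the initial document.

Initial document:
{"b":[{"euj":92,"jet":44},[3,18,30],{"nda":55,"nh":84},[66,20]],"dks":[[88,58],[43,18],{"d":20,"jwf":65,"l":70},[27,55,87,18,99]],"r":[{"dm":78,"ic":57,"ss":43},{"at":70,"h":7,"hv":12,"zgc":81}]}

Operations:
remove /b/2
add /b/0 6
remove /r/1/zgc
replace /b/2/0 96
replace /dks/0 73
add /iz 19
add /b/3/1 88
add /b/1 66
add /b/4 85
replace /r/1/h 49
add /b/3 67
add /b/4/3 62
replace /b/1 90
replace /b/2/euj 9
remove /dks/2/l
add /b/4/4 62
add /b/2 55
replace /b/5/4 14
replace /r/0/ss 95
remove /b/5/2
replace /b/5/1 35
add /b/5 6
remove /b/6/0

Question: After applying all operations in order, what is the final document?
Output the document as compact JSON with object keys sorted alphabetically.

Answer: {"b":[6,90,55,{"euj":9,"jet":44},67,6,[35,62,14],85,[66,88,20]],"dks":[73,[43,18],{"d":20,"jwf":65},[27,55,87,18,99]],"iz":19,"r":[{"dm":78,"ic":57,"ss":95},{"at":70,"h":49,"hv":12}]}

Derivation:
After op 1 (remove /b/2): {"b":[{"euj":92,"jet":44},[3,18,30],[66,20]],"dks":[[88,58],[43,18],{"d":20,"jwf":65,"l":70},[27,55,87,18,99]],"r":[{"dm":78,"ic":57,"ss":43},{"at":70,"h":7,"hv":12,"zgc":81}]}
After op 2 (add /b/0 6): {"b":[6,{"euj":92,"jet":44},[3,18,30],[66,20]],"dks":[[88,58],[43,18],{"d":20,"jwf":65,"l":70},[27,55,87,18,99]],"r":[{"dm":78,"ic":57,"ss":43},{"at":70,"h":7,"hv":12,"zgc":81}]}
After op 3 (remove /r/1/zgc): {"b":[6,{"euj":92,"jet":44},[3,18,30],[66,20]],"dks":[[88,58],[43,18],{"d":20,"jwf":65,"l":70},[27,55,87,18,99]],"r":[{"dm":78,"ic":57,"ss":43},{"at":70,"h":7,"hv":12}]}
After op 4 (replace /b/2/0 96): {"b":[6,{"euj":92,"jet":44},[96,18,30],[66,20]],"dks":[[88,58],[43,18],{"d":20,"jwf":65,"l":70},[27,55,87,18,99]],"r":[{"dm":78,"ic":57,"ss":43},{"at":70,"h":7,"hv":12}]}
After op 5 (replace /dks/0 73): {"b":[6,{"euj":92,"jet":44},[96,18,30],[66,20]],"dks":[73,[43,18],{"d":20,"jwf":65,"l":70},[27,55,87,18,99]],"r":[{"dm":78,"ic":57,"ss":43},{"at":70,"h":7,"hv":12}]}
After op 6 (add /iz 19): {"b":[6,{"euj":92,"jet":44},[96,18,30],[66,20]],"dks":[73,[43,18],{"d":20,"jwf":65,"l":70},[27,55,87,18,99]],"iz":19,"r":[{"dm":78,"ic":57,"ss":43},{"at":70,"h":7,"hv":12}]}
After op 7 (add /b/3/1 88): {"b":[6,{"euj":92,"jet":44},[96,18,30],[66,88,20]],"dks":[73,[43,18],{"d":20,"jwf":65,"l":70},[27,55,87,18,99]],"iz":19,"r":[{"dm":78,"ic":57,"ss":43},{"at":70,"h":7,"hv":12}]}
After op 8 (add /b/1 66): {"b":[6,66,{"euj":92,"jet":44},[96,18,30],[66,88,20]],"dks":[73,[43,18],{"d":20,"jwf":65,"l":70},[27,55,87,18,99]],"iz":19,"r":[{"dm":78,"ic":57,"ss":43},{"at":70,"h":7,"hv":12}]}
After op 9 (add /b/4 85): {"b":[6,66,{"euj":92,"jet":44},[96,18,30],85,[66,88,20]],"dks":[73,[43,18],{"d":20,"jwf":65,"l":70},[27,55,87,18,99]],"iz":19,"r":[{"dm":78,"ic":57,"ss":43},{"at":70,"h":7,"hv":12}]}
After op 10 (replace /r/1/h 49): {"b":[6,66,{"euj":92,"jet":44},[96,18,30],85,[66,88,20]],"dks":[73,[43,18],{"d":20,"jwf":65,"l":70},[27,55,87,18,99]],"iz":19,"r":[{"dm":78,"ic":57,"ss":43},{"at":70,"h":49,"hv":12}]}
After op 11 (add /b/3 67): {"b":[6,66,{"euj":92,"jet":44},67,[96,18,30],85,[66,88,20]],"dks":[73,[43,18],{"d":20,"jwf":65,"l":70},[27,55,87,18,99]],"iz":19,"r":[{"dm":78,"ic":57,"ss":43},{"at":70,"h":49,"hv":12}]}
After op 12 (add /b/4/3 62): {"b":[6,66,{"euj":92,"jet":44},67,[96,18,30,62],85,[66,88,20]],"dks":[73,[43,18],{"d":20,"jwf":65,"l":70},[27,55,87,18,99]],"iz":19,"r":[{"dm":78,"ic":57,"ss":43},{"at":70,"h":49,"hv":12}]}
After op 13 (replace /b/1 90): {"b":[6,90,{"euj":92,"jet":44},67,[96,18,30,62],85,[66,88,20]],"dks":[73,[43,18],{"d":20,"jwf":65,"l":70},[27,55,87,18,99]],"iz":19,"r":[{"dm":78,"ic":57,"ss":43},{"at":70,"h":49,"hv":12}]}
After op 14 (replace /b/2/euj 9): {"b":[6,90,{"euj":9,"jet":44},67,[96,18,30,62],85,[66,88,20]],"dks":[73,[43,18],{"d":20,"jwf":65,"l":70},[27,55,87,18,99]],"iz":19,"r":[{"dm":78,"ic":57,"ss":43},{"at":70,"h":49,"hv":12}]}
After op 15 (remove /dks/2/l): {"b":[6,90,{"euj":9,"jet":44},67,[96,18,30,62],85,[66,88,20]],"dks":[73,[43,18],{"d":20,"jwf":65},[27,55,87,18,99]],"iz":19,"r":[{"dm":78,"ic":57,"ss":43},{"at":70,"h":49,"hv":12}]}
After op 16 (add /b/4/4 62): {"b":[6,90,{"euj":9,"jet":44},67,[96,18,30,62,62],85,[66,88,20]],"dks":[73,[43,18],{"d":20,"jwf":65},[27,55,87,18,99]],"iz":19,"r":[{"dm":78,"ic":57,"ss":43},{"at":70,"h":49,"hv":12}]}
After op 17 (add /b/2 55): {"b":[6,90,55,{"euj":9,"jet":44},67,[96,18,30,62,62],85,[66,88,20]],"dks":[73,[43,18],{"d":20,"jwf":65},[27,55,87,18,99]],"iz":19,"r":[{"dm":78,"ic":57,"ss":43},{"at":70,"h":49,"hv":12}]}
After op 18 (replace /b/5/4 14): {"b":[6,90,55,{"euj":9,"jet":44},67,[96,18,30,62,14],85,[66,88,20]],"dks":[73,[43,18],{"d":20,"jwf":65},[27,55,87,18,99]],"iz":19,"r":[{"dm":78,"ic":57,"ss":43},{"at":70,"h":49,"hv":12}]}
After op 19 (replace /r/0/ss 95): {"b":[6,90,55,{"euj":9,"jet":44},67,[96,18,30,62,14],85,[66,88,20]],"dks":[73,[43,18],{"d":20,"jwf":65},[27,55,87,18,99]],"iz":19,"r":[{"dm":78,"ic":57,"ss":95},{"at":70,"h":49,"hv":12}]}
After op 20 (remove /b/5/2): {"b":[6,90,55,{"euj":9,"jet":44},67,[96,18,62,14],85,[66,88,20]],"dks":[73,[43,18],{"d":20,"jwf":65},[27,55,87,18,99]],"iz":19,"r":[{"dm":78,"ic":57,"ss":95},{"at":70,"h":49,"hv":12}]}
After op 21 (replace /b/5/1 35): {"b":[6,90,55,{"euj":9,"jet":44},67,[96,35,62,14],85,[66,88,20]],"dks":[73,[43,18],{"d":20,"jwf":65},[27,55,87,18,99]],"iz":19,"r":[{"dm":78,"ic":57,"ss":95},{"at":70,"h":49,"hv":12}]}
After op 22 (add /b/5 6): {"b":[6,90,55,{"euj":9,"jet":44},67,6,[96,35,62,14],85,[66,88,20]],"dks":[73,[43,18],{"d":20,"jwf":65},[27,55,87,18,99]],"iz":19,"r":[{"dm":78,"ic":57,"ss":95},{"at":70,"h":49,"hv":12}]}
After op 23 (remove /b/6/0): {"b":[6,90,55,{"euj":9,"jet":44},67,6,[35,62,14],85,[66,88,20]],"dks":[73,[43,18],{"d":20,"jwf":65},[27,55,87,18,99]],"iz":19,"r":[{"dm":78,"ic":57,"ss":95},{"at":70,"h":49,"hv":12}]}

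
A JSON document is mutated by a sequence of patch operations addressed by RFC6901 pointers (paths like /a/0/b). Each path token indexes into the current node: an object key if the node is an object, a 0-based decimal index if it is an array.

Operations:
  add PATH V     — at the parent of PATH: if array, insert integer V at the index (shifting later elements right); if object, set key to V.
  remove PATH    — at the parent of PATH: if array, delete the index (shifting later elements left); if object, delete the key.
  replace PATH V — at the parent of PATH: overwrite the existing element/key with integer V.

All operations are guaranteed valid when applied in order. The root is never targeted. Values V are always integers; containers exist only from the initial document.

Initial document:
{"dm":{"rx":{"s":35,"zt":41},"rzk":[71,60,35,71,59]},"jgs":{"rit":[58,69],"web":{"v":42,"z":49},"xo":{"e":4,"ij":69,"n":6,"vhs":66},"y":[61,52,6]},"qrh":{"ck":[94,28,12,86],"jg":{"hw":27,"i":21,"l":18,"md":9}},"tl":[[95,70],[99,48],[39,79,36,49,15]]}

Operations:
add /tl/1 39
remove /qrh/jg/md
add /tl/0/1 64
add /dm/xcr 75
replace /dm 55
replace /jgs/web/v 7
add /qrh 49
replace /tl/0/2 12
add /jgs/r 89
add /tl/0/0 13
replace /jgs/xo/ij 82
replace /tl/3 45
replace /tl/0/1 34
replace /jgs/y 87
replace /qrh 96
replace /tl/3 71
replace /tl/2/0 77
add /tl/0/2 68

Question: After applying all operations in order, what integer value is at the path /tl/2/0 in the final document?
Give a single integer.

After op 1 (add /tl/1 39): {"dm":{"rx":{"s":35,"zt":41},"rzk":[71,60,35,71,59]},"jgs":{"rit":[58,69],"web":{"v":42,"z":49},"xo":{"e":4,"ij":69,"n":6,"vhs":66},"y":[61,52,6]},"qrh":{"ck":[94,28,12,86],"jg":{"hw":27,"i":21,"l":18,"md":9}},"tl":[[95,70],39,[99,48],[39,79,36,49,15]]}
After op 2 (remove /qrh/jg/md): {"dm":{"rx":{"s":35,"zt":41},"rzk":[71,60,35,71,59]},"jgs":{"rit":[58,69],"web":{"v":42,"z":49},"xo":{"e":4,"ij":69,"n":6,"vhs":66},"y":[61,52,6]},"qrh":{"ck":[94,28,12,86],"jg":{"hw":27,"i":21,"l":18}},"tl":[[95,70],39,[99,48],[39,79,36,49,15]]}
After op 3 (add /tl/0/1 64): {"dm":{"rx":{"s":35,"zt":41},"rzk":[71,60,35,71,59]},"jgs":{"rit":[58,69],"web":{"v":42,"z":49},"xo":{"e":4,"ij":69,"n":6,"vhs":66},"y":[61,52,6]},"qrh":{"ck":[94,28,12,86],"jg":{"hw":27,"i":21,"l":18}},"tl":[[95,64,70],39,[99,48],[39,79,36,49,15]]}
After op 4 (add /dm/xcr 75): {"dm":{"rx":{"s":35,"zt":41},"rzk":[71,60,35,71,59],"xcr":75},"jgs":{"rit":[58,69],"web":{"v":42,"z":49},"xo":{"e":4,"ij":69,"n":6,"vhs":66},"y":[61,52,6]},"qrh":{"ck":[94,28,12,86],"jg":{"hw":27,"i":21,"l":18}},"tl":[[95,64,70],39,[99,48],[39,79,36,49,15]]}
After op 5 (replace /dm 55): {"dm":55,"jgs":{"rit":[58,69],"web":{"v":42,"z":49},"xo":{"e":4,"ij":69,"n":6,"vhs":66},"y":[61,52,6]},"qrh":{"ck":[94,28,12,86],"jg":{"hw":27,"i":21,"l":18}},"tl":[[95,64,70],39,[99,48],[39,79,36,49,15]]}
After op 6 (replace /jgs/web/v 7): {"dm":55,"jgs":{"rit":[58,69],"web":{"v":7,"z":49},"xo":{"e":4,"ij":69,"n":6,"vhs":66},"y":[61,52,6]},"qrh":{"ck":[94,28,12,86],"jg":{"hw":27,"i":21,"l":18}},"tl":[[95,64,70],39,[99,48],[39,79,36,49,15]]}
After op 7 (add /qrh 49): {"dm":55,"jgs":{"rit":[58,69],"web":{"v":7,"z":49},"xo":{"e":4,"ij":69,"n":6,"vhs":66},"y":[61,52,6]},"qrh":49,"tl":[[95,64,70],39,[99,48],[39,79,36,49,15]]}
After op 8 (replace /tl/0/2 12): {"dm":55,"jgs":{"rit":[58,69],"web":{"v":7,"z":49},"xo":{"e":4,"ij":69,"n":6,"vhs":66},"y":[61,52,6]},"qrh":49,"tl":[[95,64,12],39,[99,48],[39,79,36,49,15]]}
After op 9 (add /jgs/r 89): {"dm":55,"jgs":{"r":89,"rit":[58,69],"web":{"v":7,"z":49},"xo":{"e":4,"ij":69,"n":6,"vhs":66},"y":[61,52,6]},"qrh":49,"tl":[[95,64,12],39,[99,48],[39,79,36,49,15]]}
After op 10 (add /tl/0/0 13): {"dm":55,"jgs":{"r":89,"rit":[58,69],"web":{"v":7,"z":49},"xo":{"e":4,"ij":69,"n":6,"vhs":66},"y":[61,52,6]},"qrh":49,"tl":[[13,95,64,12],39,[99,48],[39,79,36,49,15]]}
After op 11 (replace /jgs/xo/ij 82): {"dm":55,"jgs":{"r":89,"rit":[58,69],"web":{"v":7,"z":49},"xo":{"e":4,"ij":82,"n":6,"vhs":66},"y":[61,52,6]},"qrh":49,"tl":[[13,95,64,12],39,[99,48],[39,79,36,49,15]]}
After op 12 (replace /tl/3 45): {"dm":55,"jgs":{"r":89,"rit":[58,69],"web":{"v":7,"z":49},"xo":{"e":4,"ij":82,"n":6,"vhs":66},"y":[61,52,6]},"qrh":49,"tl":[[13,95,64,12],39,[99,48],45]}
After op 13 (replace /tl/0/1 34): {"dm":55,"jgs":{"r":89,"rit":[58,69],"web":{"v":7,"z":49},"xo":{"e":4,"ij":82,"n":6,"vhs":66},"y":[61,52,6]},"qrh":49,"tl":[[13,34,64,12],39,[99,48],45]}
After op 14 (replace /jgs/y 87): {"dm":55,"jgs":{"r":89,"rit":[58,69],"web":{"v":7,"z":49},"xo":{"e":4,"ij":82,"n":6,"vhs":66},"y":87},"qrh":49,"tl":[[13,34,64,12],39,[99,48],45]}
After op 15 (replace /qrh 96): {"dm":55,"jgs":{"r":89,"rit":[58,69],"web":{"v":7,"z":49},"xo":{"e":4,"ij":82,"n":6,"vhs":66},"y":87},"qrh":96,"tl":[[13,34,64,12],39,[99,48],45]}
After op 16 (replace /tl/3 71): {"dm":55,"jgs":{"r":89,"rit":[58,69],"web":{"v":7,"z":49},"xo":{"e":4,"ij":82,"n":6,"vhs":66},"y":87},"qrh":96,"tl":[[13,34,64,12],39,[99,48],71]}
After op 17 (replace /tl/2/0 77): {"dm":55,"jgs":{"r":89,"rit":[58,69],"web":{"v":7,"z":49},"xo":{"e":4,"ij":82,"n":6,"vhs":66},"y":87},"qrh":96,"tl":[[13,34,64,12],39,[77,48],71]}
After op 18 (add /tl/0/2 68): {"dm":55,"jgs":{"r":89,"rit":[58,69],"web":{"v":7,"z":49},"xo":{"e":4,"ij":82,"n":6,"vhs":66},"y":87},"qrh":96,"tl":[[13,34,68,64,12],39,[77,48],71]}
Value at /tl/2/0: 77

Answer: 77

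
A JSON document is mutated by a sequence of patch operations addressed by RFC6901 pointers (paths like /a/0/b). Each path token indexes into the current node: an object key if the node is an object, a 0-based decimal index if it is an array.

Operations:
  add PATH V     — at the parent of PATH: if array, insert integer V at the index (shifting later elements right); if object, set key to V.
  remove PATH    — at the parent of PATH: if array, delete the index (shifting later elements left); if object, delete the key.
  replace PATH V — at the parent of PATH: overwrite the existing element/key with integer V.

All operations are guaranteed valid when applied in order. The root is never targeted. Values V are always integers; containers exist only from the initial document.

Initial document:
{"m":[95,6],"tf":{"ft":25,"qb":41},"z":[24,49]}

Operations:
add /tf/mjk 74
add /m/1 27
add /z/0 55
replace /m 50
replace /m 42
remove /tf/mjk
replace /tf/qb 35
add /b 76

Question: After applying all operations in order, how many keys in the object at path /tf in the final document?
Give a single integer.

After op 1 (add /tf/mjk 74): {"m":[95,6],"tf":{"ft":25,"mjk":74,"qb":41},"z":[24,49]}
After op 2 (add /m/1 27): {"m":[95,27,6],"tf":{"ft":25,"mjk":74,"qb":41},"z":[24,49]}
After op 3 (add /z/0 55): {"m":[95,27,6],"tf":{"ft":25,"mjk":74,"qb":41},"z":[55,24,49]}
After op 4 (replace /m 50): {"m":50,"tf":{"ft":25,"mjk":74,"qb":41},"z":[55,24,49]}
After op 5 (replace /m 42): {"m":42,"tf":{"ft":25,"mjk":74,"qb":41},"z":[55,24,49]}
After op 6 (remove /tf/mjk): {"m":42,"tf":{"ft":25,"qb":41},"z":[55,24,49]}
After op 7 (replace /tf/qb 35): {"m":42,"tf":{"ft":25,"qb":35},"z":[55,24,49]}
After op 8 (add /b 76): {"b":76,"m":42,"tf":{"ft":25,"qb":35},"z":[55,24,49]}
Size at path /tf: 2

Answer: 2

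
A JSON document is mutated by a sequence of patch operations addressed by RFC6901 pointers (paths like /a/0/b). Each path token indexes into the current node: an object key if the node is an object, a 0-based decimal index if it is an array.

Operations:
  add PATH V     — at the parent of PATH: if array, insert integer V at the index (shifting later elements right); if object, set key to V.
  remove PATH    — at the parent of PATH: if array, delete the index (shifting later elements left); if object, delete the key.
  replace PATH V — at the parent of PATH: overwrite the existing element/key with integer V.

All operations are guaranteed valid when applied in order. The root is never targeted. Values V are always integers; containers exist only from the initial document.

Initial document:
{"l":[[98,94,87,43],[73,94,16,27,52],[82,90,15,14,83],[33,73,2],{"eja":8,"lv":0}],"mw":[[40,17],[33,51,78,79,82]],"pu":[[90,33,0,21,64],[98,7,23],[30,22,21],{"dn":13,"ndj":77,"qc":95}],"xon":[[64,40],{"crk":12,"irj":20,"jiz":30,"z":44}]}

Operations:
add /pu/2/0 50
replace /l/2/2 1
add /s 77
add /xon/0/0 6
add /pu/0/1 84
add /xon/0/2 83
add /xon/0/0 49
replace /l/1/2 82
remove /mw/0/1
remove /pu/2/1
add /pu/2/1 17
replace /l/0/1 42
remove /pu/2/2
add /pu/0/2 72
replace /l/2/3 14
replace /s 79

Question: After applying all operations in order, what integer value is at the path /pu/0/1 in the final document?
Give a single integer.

Answer: 84

Derivation:
After op 1 (add /pu/2/0 50): {"l":[[98,94,87,43],[73,94,16,27,52],[82,90,15,14,83],[33,73,2],{"eja":8,"lv":0}],"mw":[[40,17],[33,51,78,79,82]],"pu":[[90,33,0,21,64],[98,7,23],[50,30,22,21],{"dn":13,"ndj":77,"qc":95}],"xon":[[64,40],{"crk":12,"irj":20,"jiz":30,"z":44}]}
After op 2 (replace /l/2/2 1): {"l":[[98,94,87,43],[73,94,16,27,52],[82,90,1,14,83],[33,73,2],{"eja":8,"lv":0}],"mw":[[40,17],[33,51,78,79,82]],"pu":[[90,33,0,21,64],[98,7,23],[50,30,22,21],{"dn":13,"ndj":77,"qc":95}],"xon":[[64,40],{"crk":12,"irj":20,"jiz":30,"z":44}]}
After op 3 (add /s 77): {"l":[[98,94,87,43],[73,94,16,27,52],[82,90,1,14,83],[33,73,2],{"eja":8,"lv":0}],"mw":[[40,17],[33,51,78,79,82]],"pu":[[90,33,0,21,64],[98,7,23],[50,30,22,21],{"dn":13,"ndj":77,"qc":95}],"s":77,"xon":[[64,40],{"crk":12,"irj":20,"jiz":30,"z":44}]}
After op 4 (add /xon/0/0 6): {"l":[[98,94,87,43],[73,94,16,27,52],[82,90,1,14,83],[33,73,2],{"eja":8,"lv":0}],"mw":[[40,17],[33,51,78,79,82]],"pu":[[90,33,0,21,64],[98,7,23],[50,30,22,21],{"dn":13,"ndj":77,"qc":95}],"s":77,"xon":[[6,64,40],{"crk":12,"irj":20,"jiz":30,"z":44}]}
After op 5 (add /pu/0/1 84): {"l":[[98,94,87,43],[73,94,16,27,52],[82,90,1,14,83],[33,73,2],{"eja":8,"lv":0}],"mw":[[40,17],[33,51,78,79,82]],"pu":[[90,84,33,0,21,64],[98,7,23],[50,30,22,21],{"dn":13,"ndj":77,"qc":95}],"s":77,"xon":[[6,64,40],{"crk":12,"irj":20,"jiz":30,"z":44}]}
After op 6 (add /xon/0/2 83): {"l":[[98,94,87,43],[73,94,16,27,52],[82,90,1,14,83],[33,73,2],{"eja":8,"lv":0}],"mw":[[40,17],[33,51,78,79,82]],"pu":[[90,84,33,0,21,64],[98,7,23],[50,30,22,21],{"dn":13,"ndj":77,"qc":95}],"s":77,"xon":[[6,64,83,40],{"crk":12,"irj":20,"jiz":30,"z":44}]}
After op 7 (add /xon/0/0 49): {"l":[[98,94,87,43],[73,94,16,27,52],[82,90,1,14,83],[33,73,2],{"eja":8,"lv":0}],"mw":[[40,17],[33,51,78,79,82]],"pu":[[90,84,33,0,21,64],[98,7,23],[50,30,22,21],{"dn":13,"ndj":77,"qc":95}],"s":77,"xon":[[49,6,64,83,40],{"crk":12,"irj":20,"jiz":30,"z":44}]}
After op 8 (replace /l/1/2 82): {"l":[[98,94,87,43],[73,94,82,27,52],[82,90,1,14,83],[33,73,2],{"eja":8,"lv":0}],"mw":[[40,17],[33,51,78,79,82]],"pu":[[90,84,33,0,21,64],[98,7,23],[50,30,22,21],{"dn":13,"ndj":77,"qc":95}],"s":77,"xon":[[49,6,64,83,40],{"crk":12,"irj":20,"jiz":30,"z":44}]}
After op 9 (remove /mw/0/1): {"l":[[98,94,87,43],[73,94,82,27,52],[82,90,1,14,83],[33,73,2],{"eja":8,"lv":0}],"mw":[[40],[33,51,78,79,82]],"pu":[[90,84,33,0,21,64],[98,7,23],[50,30,22,21],{"dn":13,"ndj":77,"qc":95}],"s":77,"xon":[[49,6,64,83,40],{"crk":12,"irj":20,"jiz":30,"z":44}]}
After op 10 (remove /pu/2/1): {"l":[[98,94,87,43],[73,94,82,27,52],[82,90,1,14,83],[33,73,2],{"eja":8,"lv":0}],"mw":[[40],[33,51,78,79,82]],"pu":[[90,84,33,0,21,64],[98,7,23],[50,22,21],{"dn":13,"ndj":77,"qc":95}],"s":77,"xon":[[49,6,64,83,40],{"crk":12,"irj":20,"jiz":30,"z":44}]}
After op 11 (add /pu/2/1 17): {"l":[[98,94,87,43],[73,94,82,27,52],[82,90,1,14,83],[33,73,2],{"eja":8,"lv":0}],"mw":[[40],[33,51,78,79,82]],"pu":[[90,84,33,0,21,64],[98,7,23],[50,17,22,21],{"dn":13,"ndj":77,"qc":95}],"s":77,"xon":[[49,6,64,83,40],{"crk":12,"irj":20,"jiz":30,"z":44}]}
After op 12 (replace /l/0/1 42): {"l":[[98,42,87,43],[73,94,82,27,52],[82,90,1,14,83],[33,73,2],{"eja":8,"lv":0}],"mw":[[40],[33,51,78,79,82]],"pu":[[90,84,33,0,21,64],[98,7,23],[50,17,22,21],{"dn":13,"ndj":77,"qc":95}],"s":77,"xon":[[49,6,64,83,40],{"crk":12,"irj":20,"jiz":30,"z":44}]}
After op 13 (remove /pu/2/2): {"l":[[98,42,87,43],[73,94,82,27,52],[82,90,1,14,83],[33,73,2],{"eja":8,"lv":0}],"mw":[[40],[33,51,78,79,82]],"pu":[[90,84,33,0,21,64],[98,7,23],[50,17,21],{"dn":13,"ndj":77,"qc":95}],"s":77,"xon":[[49,6,64,83,40],{"crk":12,"irj":20,"jiz":30,"z":44}]}
After op 14 (add /pu/0/2 72): {"l":[[98,42,87,43],[73,94,82,27,52],[82,90,1,14,83],[33,73,2],{"eja":8,"lv":0}],"mw":[[40],[33,51,78,79,82]],"pu":[[90,84,72,33,0,21,64],[98,7,23],[50,17,21],{"dn":13,"ndj":77,"qc":95}],"s":77,"xon":[[49,6,64,83,40],{"crk":12,"irj":20,"jiz":30,"z":44}]}
After op 15 (replace /l/2/3 14): {"l":[[98,42,87,43],[73,94,82,27,52],[82,90,1,14,83],[33,73,2],{"eja":8,"lv":0}],"mw":[[40],[33,51,78,79,82]],"pu":[[90,84,72,33,0,21,64],[98,7,23],[50,17,21],{"dn":13,"ndj":77,"qc":95}],"s":77,"xon":[[49,6,64,83,40],{"crk":12,"irj":20,"jiz":30,"z":44}]}
After op 16 (replace /s 79): {"l":[[98,42,87,43],[73,94,82,27,52],[82,90,1,14,83],[33,73,2],{"eja":8,"lv":0}],"mw":[[40],[33,51,78,79,82]],"pu":[[90,84,72,33,0,21,64],[98,7,23],[50,17,21],{"dn":13,"ndj":77,"qc":95}],"s":79,"xon":[[49,6,64,83,40],{"crk":12,"irj":20,"jiz":30,"z":44}]}
Value at /pu/0/1: 84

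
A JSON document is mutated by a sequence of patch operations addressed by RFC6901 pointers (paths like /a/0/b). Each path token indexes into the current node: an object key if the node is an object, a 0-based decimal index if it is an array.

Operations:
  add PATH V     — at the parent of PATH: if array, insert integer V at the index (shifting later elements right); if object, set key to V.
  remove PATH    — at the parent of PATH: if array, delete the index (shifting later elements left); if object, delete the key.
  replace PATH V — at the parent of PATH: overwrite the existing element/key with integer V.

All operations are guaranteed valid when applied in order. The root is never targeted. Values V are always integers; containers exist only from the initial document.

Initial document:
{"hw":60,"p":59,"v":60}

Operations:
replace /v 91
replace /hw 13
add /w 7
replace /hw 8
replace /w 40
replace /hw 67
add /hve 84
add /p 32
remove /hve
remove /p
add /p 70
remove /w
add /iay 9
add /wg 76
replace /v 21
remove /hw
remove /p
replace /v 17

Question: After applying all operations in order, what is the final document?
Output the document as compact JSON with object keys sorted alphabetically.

Answer: {"iay":9,"v":17,"wg":76}

Derivation:
After op 1 (replace /v 91): {"hw":60,"p":59,"v":91}
After op 2 (replace /hw 13): {"hw":13,"p":59,"v":91}
After op 3 (add /w 7): {"hw":13,"p":59,"v":91,"w":7}
After op 4 (replace /hw 8): {"hw":8,"p":59,"v":91,"w":7}
After op 5 (replace /w 40): {"hw":8,"p":59,"v":91,"w":40}
After op 6 (replace /hw 67): {"hw":67,"p":59,"v":91,"w":40}
After op 7 (add /hve 84): {"hve":84,"hw":67,"p":59,"v":91,"w":40}
After op 8 (add /p 32): {"hve":84,"hw":67,"p":32,"v":91,"w":40}
After op 9 (remove /hve): {"hw":67,"p":32,"v":91,"w":40}
After op 10 (remove /p): {"hw":67,"v":91,"w":40}
After op 11 (add /p 70): {"hw":67,"p":70,"v":91,"w":40}
After op 12 (remove /w): {"hw":67,"p":70,"v":91}
After op 13 (add /iay 9): {"hw":67,"iay":9,"p":70,"v":91}
After op 14 (add /wg 76): {"hw":67,"iay":9,"p":70,"v":91,"wg":76}
After op 15 (replace /v 21): {"hw":67,"iay":9,"p":70,"v":21,"wg":76}
After op 16 (remove /hw): {"iay":9,"p":70,"v":21,"wg":76}
After op 17 (remove /p): {"iay":9,"v":21,"wg":76}
After op 18 (replace /v 17): {"iay":9,"v":17,"wg":76}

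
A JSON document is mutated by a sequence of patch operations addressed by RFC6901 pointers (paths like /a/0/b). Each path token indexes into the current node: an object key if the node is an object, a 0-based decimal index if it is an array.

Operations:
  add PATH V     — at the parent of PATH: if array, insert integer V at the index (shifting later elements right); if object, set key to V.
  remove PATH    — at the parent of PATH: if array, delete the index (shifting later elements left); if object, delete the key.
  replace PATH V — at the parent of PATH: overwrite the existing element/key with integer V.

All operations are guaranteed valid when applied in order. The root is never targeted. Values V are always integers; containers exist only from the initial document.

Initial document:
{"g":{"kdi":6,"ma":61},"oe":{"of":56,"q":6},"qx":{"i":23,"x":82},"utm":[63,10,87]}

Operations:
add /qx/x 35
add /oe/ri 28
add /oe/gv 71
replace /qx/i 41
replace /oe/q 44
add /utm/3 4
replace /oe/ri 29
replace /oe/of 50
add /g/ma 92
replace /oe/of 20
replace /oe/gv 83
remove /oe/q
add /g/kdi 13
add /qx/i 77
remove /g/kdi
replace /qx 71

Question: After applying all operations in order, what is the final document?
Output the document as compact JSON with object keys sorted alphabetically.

Answer: {"g":{"ma":92},"oe":{"gv":83,"of":20,"ri":29},"qx":71,"utm":[63,10,87,4]}

Derivation:
After op 1 (add /qx/x 35): {"g":{"kdi":6,"ma":61},"oe":{"of":56,"q":6},"qx":{"i":23,"x":35},"utm":[63,10,87]}
After op 2 (add /oe/ri 28): {"g":{"kdi":6,"ma":61},"oe":{"of":56,"q":6,"ri":28},"qx":{"i":23,"x":35},"utm":[63,10,87]}
After op 3 (add /oe/gv 71): {"g":{"kdi":6,"ma":61},"oe":{"gv":71,"of":56,"q":6,"ri":28},"qx":{"i":23,"x":35},"utm":[63,10,87]}
After op 4 (replace /qx/i 41): {"g":{"kdi":6,"ma":61},"oe":{"gv":71,"of":56,"q":6,"ri":28},"qx":{"i":41,"x":35},"utm":[63,10,87]}
After op 5 (replace /oe/q 44): {"g":{"kdi":6,"ma":61},"oe":{"gv":71,"of":56,"q":44,"ri":28},"qx":{"i":41,"x":35},"utm":[63,10,87]}
After op 6 (add /utm/3 4): {"g":{"kdi":6,"ma":61},"oe":{"gv":71,"of":56,"q":44,"ri":28},"qx":{"i":41,"x":35},"utm":[63,10,87,4]}
After op 7 (replace /oe/ri 29): {"g":{"kdi":6,"ma":61},"oe":{"gv":71,"of":56,"q":44,"ri":29},"qx":{"i":41,"x":35},"utm":[63,10,87,4]}
After op 8 (replace /oe/of 50): {"g":{"kdi":6,"ma":61},"oe":{"gv":71,"of":50,"q":44,"ri":29},"qx":{"i":41,"x":35},"utm":[63,10,87,4]}
After op 9 (add /g/ma 92): {"g":{"kdi":6,"ma":92},"oe":{"gv":71,"of":50,"q":44,"ri":29},"qx":{"i":41,"x":35},"utm":[63,10,87,4]}
After op 10 (replace /oe/of 20): {"g":{"kdi":6,"ma":92},"oe":{"gv":71,"of":20,"q":44,"ri":29},"qx":{"i":41,"x":35},"utm":[63,10,87,4]}
After op 11 (replace /oe/gv 83): {"g":{"kdi":6,"ma":92},"oe":{"gv":83,"of":20,"q":44,"ri":29},"qx":{"i":41,"x":35},"utm":[63,10,87,4]}
After op 12 (remove /oe/q): {"g":{"kdi":6,"ma":92},"oe":{"gv":83,"of":20,"ri":29},"qx":{"i":41,"x":35},"utm":[63,10,87,4]}
After op 13 (add /g/kdi 13): {"g":{"kdi":13,"ma":92},"oe":{"gv":83,"of":20,"ri":29},"qx":{"i":41,"x":35},"utm":[63,10,87,4]}
After op 14 (add /qx/i 77): {"g":{"kdi":13,"ma":92},"oe":{"gv":83,"of":20,"ri":29},"qx":{"i":77,"x":35},"utm":[63,10,87,4]}
After op 15 (remove /g/kdi): {"g":{"ma":92},"oe":{"gv":83,"of":20,"ri":29},"qx":{"i":77,"x":35},"utm":[63,10,87,4]}
After op 16 (replace /qx 71): {"g":{"ma":92},"oe":{"gv":83,"of":20,"ri":29},"qx":71,"utm":[63,10,87,4]}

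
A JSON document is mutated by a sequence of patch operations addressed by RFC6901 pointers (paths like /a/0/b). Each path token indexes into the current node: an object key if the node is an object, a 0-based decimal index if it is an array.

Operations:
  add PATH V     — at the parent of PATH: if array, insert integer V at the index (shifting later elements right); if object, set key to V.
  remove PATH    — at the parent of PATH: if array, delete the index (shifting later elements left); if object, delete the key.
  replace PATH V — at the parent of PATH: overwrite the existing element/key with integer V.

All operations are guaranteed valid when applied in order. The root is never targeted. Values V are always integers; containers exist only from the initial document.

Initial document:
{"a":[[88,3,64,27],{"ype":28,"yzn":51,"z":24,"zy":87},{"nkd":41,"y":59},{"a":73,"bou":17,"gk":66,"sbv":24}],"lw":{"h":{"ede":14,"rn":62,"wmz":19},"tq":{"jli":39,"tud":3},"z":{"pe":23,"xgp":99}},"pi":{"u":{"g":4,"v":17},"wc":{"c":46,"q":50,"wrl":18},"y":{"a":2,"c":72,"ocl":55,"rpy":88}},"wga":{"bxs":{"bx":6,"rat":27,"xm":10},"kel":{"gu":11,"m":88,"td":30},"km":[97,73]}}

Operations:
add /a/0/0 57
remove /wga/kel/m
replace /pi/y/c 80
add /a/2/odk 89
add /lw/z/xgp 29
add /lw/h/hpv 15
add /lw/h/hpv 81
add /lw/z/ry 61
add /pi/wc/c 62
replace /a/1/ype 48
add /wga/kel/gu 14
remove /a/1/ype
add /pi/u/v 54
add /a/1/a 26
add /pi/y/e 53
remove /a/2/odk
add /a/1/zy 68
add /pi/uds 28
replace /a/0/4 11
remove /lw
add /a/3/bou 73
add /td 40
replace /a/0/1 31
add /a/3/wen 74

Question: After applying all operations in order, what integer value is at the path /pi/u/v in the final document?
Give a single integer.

After op 1 (add /a/0/0 57): {"a":[[57,88,3,64,27],{"ype":28,"yzn":51,"z":24,"zy":87},{"nkd":41,"y":59},{"a":73,"bou":17,"gk":66,"sbv":24}],"lw":{"h":{"ede":14,"rn":62,"wmz":19},"tq":{"jli":39,"tud":3},"z":{"pe":23,"xgp":99}},"pi":{"u":{"g":4,"v":17},"wc":{"c":46,"q":50,"wrl":18},"y":{"a":2,"c":72,"ocl":55,"rpy":88}},"wga":{"bxs":{"bx":6,"rat":27,"xm":10},"kel":{"gu":11,"m":88,"td":30},"km":[97,73]}}
After op 3 (replace /pi/y/c 80): {"a":[[57,88,3,64,27],{"ype":28,"yzn":51,"z":24,"zy":87},{"nkd":41,"y":59},{"a":73,"bou":17,"gk":66,"sbv":24}],"lw":{"h":{"ede":14,"rn":62,"wmz":19},"tq":{"jli":39,"tud":3},"z":{"pe":23,"xgp":99}},"pi":{"u":{"g":4,"v":17},"wc":{"c":46,"q":50,"wrl":18},"y":{"a":2,"c":80,"ocl":55,"rpy":88}},"wga":{"bxs":{"bx":6,"rat":27,"xm":10},"kel":{"gu":11,"td":30},"km":[97,73]}}
After op 5 (add /lw/z/xgp 29): {"a":[[57,88,3,64,27],{"ype":28,"yzn":51,"z":24,"zy":87},{"nkd":41,"odk":89,"y":59},{"a":73,"bou":17,"gk":66,"sbv":24}],"lw":{"h":{"ede":14,"rn":62,"wmz":19},"tq":{"jli":39,"tud":3},"z":{"pe":23,"xgp":29}},"pi":{"u":{"g":4,"v":17},"wc":{"c":46,"q":50,"wrl":18},"y":{"a":2,"c":80,"ocl":55,"rpy":88}},"wga":{"bxs":{"bx":6,"rat":27,"xm":10},"kel":{"gu":11,"td":30},"km":[97,73]}}
After op 7 (add /lw/h/hpv 81): {"a":[[57,88,3,64,27],{"ype":28,"yzn":51,"z":24,"zy":87},{"nkd":41,"odk":89,"y":59},{"a":73,"bou":17,"gk":66,"sbv":24}],"lw":{"h":{"ede":14,"hpv":81,"rn":62,"wmz":19},"tq":{"jli":39,"tud":3},"z":{"pe":23,"xgp":29}},"pi":{"u":{"g":4,"v":17},"wc":{"c":46,"q":50,"wrl":18},"y":{"a":2,"c":80,"ocl":55,"rpy":88}},"wga":{"bxs":{"bx":6,"rat":27,"xm":10},"kel":{"gu":11,"td":30},"km":[97,73]}}
After op 9 (add /pi/wc/c 62): {"a":[[57,88,3,64,27],{"ype":28,"yzn":51,"z":24,"zy":87},{"nkd":41,"odk":89,"y":59},{"a":73,"bou":17,"gk":66,"sbv":24}],"lw":{"h":{"ede":14,"hpv":81,"rn":62,"wmz":19},"tq":{"jli":39,"tud":3},"z":{"pe":23,"ry":61,"xgp":29}},"pi":{"u":{"g":4,"v":17},"wc":{"c":62,"q":50,"wrl":18},"y":{"a":2,"c":80,"ocl":55,"rpy":88}},"wga":{"bxs":{"bx":6,"rat":27,"xm":10},"kel":{"gu":11,"td":30},"km":[97,73]}}
After op 11 (add /wga/kel/gu 14): {"a":[[57,88,3,64,27],{"ype":48,"yzn":51,"z":24,"zy":87},{"nkd":41,"odk":89,"y":59},{"a":73,"bou":17,"gk":66,"sbv":24}],"lw":{"h":{"ede":14,"hpv":81,"rn":62,"wmz":19},"tq":{"jli":39,"tud":3},"z":{"pe":23,"ry":61,"xgp":29}},"pi":{"u":{"g":4,"v":17},"wc":{"c":62,"q":50,"wrl":18},"y":{"a":2,"c":80,"ocl":55,"rpy":88}},"wga":{"bxs":{"bx":6,"rat":27,"xm":10},"kel":{"gu":14,"td":30},"km":[97,73]}}
After op 13 (add /pi/u/v 54): {"a":[[57,88,3,64,27],{"yzn":51,"z":24,"zy":87},{"nkd":41,"odk":89,"y":59},{"a":73,"bou":17,"gk":66,"sbv":24}],"lw":{"h":{"ede":14,"hpv":81,"rn":62,"wmz":19},"tq":{"jli":39,"tud":3},"z":{"pe":23,"ry":61,"xgp":29}},"pi":{"u":{"g":4,"v":54},"wc":{"c":62,"q":50,"wrl":18},"y":{"a":2,"c":80,"ocl":55,"rpy":88}},"wga":{"bxs":{"bx":6,"rat":27,"xm":10},"kel":{"gu":14,"td":30},"km":[97,73]}}
After op 15 (add /pi/y/e 53): {"a":[[57,88,3,64,27],{"a":26,"yzn":51,"z":24,"zy":87},{"nkd":41,"odk":89,"y":59},{"a":73,"bou":17,"gk":66,"sbv":24}],"lw":{"h":{"ede":14,"hpv":81,"rn":62,"wmz":19},"tq":{"jli":39,"tud":3},"z":{"pe":23,"ry":61,"xgp":29}},"pi":{"u":{"g":4,"v":54},"wc":{"c":62,"q":50,"wrl":18},"y":{"a":2,"c":80,"e":53,"ocl":55,"rpy":88}},"wga":{"bxs":{"bx":6,"rat":27,"xm":10},"kel":{"gu":14,"td":30},"km":[97,73]}}
After op 17 (add /a/1/zy 68): {"a":[[57,88,3,64,27],{"a":26,"yzn":51,"z":24,"zy":68},{"nkd":41,"y":59},{"a":73,"bou":17,"gk":66,"sbv":24}],"lw":{"h":{"ede":14,"hpv":81,"rn":62,"wmz":19},"tq":{"jli":39,"tud":3},"z":{"pe":23,"ry":61,"xgp":29}},"pi":{"u":{"g":4,"v":54},"wc":{"c":62,"q":50,"wrl":18},"y":{"a":2,"c":80,"e":53,"ocl":55,"rpy":88}},"wga":{"bxs":{"bx":6,"rat":27,"xm":10},"kel":{"gu":14,"td":30},"km":[97,73]}}
After op 19 (replace /a/0/4 11): {"a":[[57,88,3,64,11],{"a":26,"yzn":51,"z":24,"zy":68},{"nkd":41,"y":59},{"a":73,"bou":17,"gk":66,"sbv":24}],"lw":{"h":{"ede":14,"hpv":81,"rn":62,"wmz":19},"tq":{"jli":39,"tud":3},"z":{"pe":23,"ry":61,"xgp":29}},"pi":{"u":{"g":4,"v":54},"uds":28,"wc":{"c":62,"q":50,"wrl":18},"y":{"a":2,"c":80,"e":53,"ocl":55,"rpy":88}},"wga":{"bxs":{"bx":6,"rat":27,"xm":10},"kel":{"gu":14,"td":30},"km":[97,73]}}
After op 21 (add /a/3/bou 73): {"a":[[57,88,3,64,11],{"a":26,"yzn":51,"z":24,"zy":68},{"nkd":41,"y":59},{"a":73,"bou":73,"gk":66,"sbv":24}],"pi":{"u":{"g":4,"v":54},"uds":28,"wc":{"c":62,"q":50,"wrl":18},"y":{"a":2,"c":80,"e":53,"ocl":55,"rpy":88}},"wga":{"bxs":{"bx":6,"rat":27,"xm":10},"kel":{"gu":14,"td":30},"km":[97,73]}}
After op 23 (replace /a/0/1 31): {"a":[[57,31,3,64,11],{"a":26,"yzn":51,"z":24,"zy":68},{"nkd":41,"y":59},{"a":73,"bou":73,"gk":66,"sbv":24}],"pi":{"u":{"g":4,"v":54},"uds":28,"wc":{"c":62,"q":50,"wrl":18},"y":{"a":2,"c":80,"e":53,"ocl":55,"rpy":88}},"td":40,"wga":{"bxs":{"bx":6,"rat":27,"xm":10},"kel":{"gu":14,"td":30},"km":[97,73]}}
Value at /pi/u/v: 54

Answer: 54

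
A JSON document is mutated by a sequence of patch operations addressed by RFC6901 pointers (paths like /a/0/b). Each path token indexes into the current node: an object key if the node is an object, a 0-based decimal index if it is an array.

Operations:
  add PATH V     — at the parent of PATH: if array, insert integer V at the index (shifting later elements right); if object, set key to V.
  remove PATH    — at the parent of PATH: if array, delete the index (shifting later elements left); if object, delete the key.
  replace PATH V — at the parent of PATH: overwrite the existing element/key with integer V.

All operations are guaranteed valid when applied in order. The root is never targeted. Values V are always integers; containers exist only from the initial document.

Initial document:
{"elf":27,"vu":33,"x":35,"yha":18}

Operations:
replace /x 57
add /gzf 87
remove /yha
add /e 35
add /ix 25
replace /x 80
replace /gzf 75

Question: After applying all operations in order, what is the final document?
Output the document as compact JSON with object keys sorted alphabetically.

After op 1 (replace /x 57): {"elf":27,"vu":33,"x":57,"yha":18}
After op 2 (add /gzf 87): {"elf":27,"gzf":87,"vu":33,"x":57,"yha":18}
After op 3 (remove /yha): {"elf":27,"gzf":87,"vu":33,"x":57}
After op 4 (add /e 35): {"e":35,"elf":27,"gzf":87,"vu":33,"x":57}
After op 5 (add /ix 25): {"e":35,"elf":27,"gzf":87,"ix":25,"vu":33,"x":57}
After op 6 (replace /x 80): {"e":35,"elf":27,"gzf":87,"ix":25,"vu":33,"x":80}
After op 7 (replace /gzf 75): {"e":35,"elf":27,"gzf":75,"ix":25,"vu":33,"x":80}

Answer: {"e":35,"elf":27,"gzf":75,"ix":25,"vu":33,"x":80}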